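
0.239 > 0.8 False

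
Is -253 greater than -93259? Yes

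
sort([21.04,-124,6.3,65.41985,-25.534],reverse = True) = [65.41985,21.04,6.3,-25.534,-124]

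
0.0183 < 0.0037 False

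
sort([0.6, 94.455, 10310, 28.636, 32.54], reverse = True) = [10310, 94.455, 32.54, 28.636, 0.6]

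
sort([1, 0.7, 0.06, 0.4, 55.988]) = [0.06, 0.4, 0.7, 1, 55.988]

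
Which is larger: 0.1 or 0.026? 0.1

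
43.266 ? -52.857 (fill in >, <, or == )>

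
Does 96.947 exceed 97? No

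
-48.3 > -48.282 False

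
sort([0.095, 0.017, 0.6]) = [0.017, 0.095, 0.6]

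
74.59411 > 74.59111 True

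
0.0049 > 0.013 False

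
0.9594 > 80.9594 False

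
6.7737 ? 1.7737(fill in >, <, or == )>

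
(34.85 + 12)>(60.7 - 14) True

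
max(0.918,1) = 1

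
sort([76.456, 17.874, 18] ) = [17.874, 18, 76.456]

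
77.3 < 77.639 True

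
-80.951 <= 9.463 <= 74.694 True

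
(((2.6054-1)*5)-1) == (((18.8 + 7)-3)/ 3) False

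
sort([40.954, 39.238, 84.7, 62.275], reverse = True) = [84.7, 62.275, 40.954, 39.238]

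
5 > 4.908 True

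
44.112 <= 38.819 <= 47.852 False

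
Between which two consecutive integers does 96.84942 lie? 96 and 97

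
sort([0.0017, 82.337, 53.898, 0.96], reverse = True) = [82.337, 53.898, 0.96, 0.0017]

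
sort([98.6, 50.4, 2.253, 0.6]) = [0.6, 2.253, 50.4, 98.6]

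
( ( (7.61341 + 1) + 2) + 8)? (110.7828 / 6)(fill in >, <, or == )>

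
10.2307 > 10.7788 False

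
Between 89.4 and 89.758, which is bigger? 89.758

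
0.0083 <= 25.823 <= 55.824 True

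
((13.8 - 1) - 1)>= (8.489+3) True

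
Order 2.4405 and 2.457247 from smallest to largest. 2.4405, 2.457247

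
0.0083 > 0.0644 False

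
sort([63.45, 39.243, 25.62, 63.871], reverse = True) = [63.871, 63.45, 39.243, 25.62]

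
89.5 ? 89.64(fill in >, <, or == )<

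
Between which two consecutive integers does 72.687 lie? 72 and 73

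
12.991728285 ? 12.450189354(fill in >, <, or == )>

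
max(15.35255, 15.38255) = 15.38255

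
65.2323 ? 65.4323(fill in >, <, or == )<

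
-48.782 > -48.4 False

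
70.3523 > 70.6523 False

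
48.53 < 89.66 True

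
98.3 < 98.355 True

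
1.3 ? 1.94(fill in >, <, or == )<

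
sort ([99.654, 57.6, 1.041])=[1.041, 57.6, 99.654]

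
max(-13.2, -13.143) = -13.143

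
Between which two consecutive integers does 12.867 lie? 12 and 13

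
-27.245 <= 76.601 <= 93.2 True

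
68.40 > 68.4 False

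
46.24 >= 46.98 False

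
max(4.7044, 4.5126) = 4.7044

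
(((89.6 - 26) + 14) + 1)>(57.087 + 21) True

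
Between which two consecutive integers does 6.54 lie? 6 and 7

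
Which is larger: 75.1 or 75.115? 75.115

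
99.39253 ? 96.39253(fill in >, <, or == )>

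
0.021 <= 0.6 True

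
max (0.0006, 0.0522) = 0.0522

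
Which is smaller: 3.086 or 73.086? 3.086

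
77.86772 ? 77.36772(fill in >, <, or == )>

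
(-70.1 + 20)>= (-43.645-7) True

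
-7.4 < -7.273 True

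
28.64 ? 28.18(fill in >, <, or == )>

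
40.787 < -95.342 False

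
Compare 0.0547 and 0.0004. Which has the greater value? 0.0547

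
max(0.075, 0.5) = 0.5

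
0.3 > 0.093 True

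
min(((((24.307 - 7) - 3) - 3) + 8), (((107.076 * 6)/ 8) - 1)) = 19.307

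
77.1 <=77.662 True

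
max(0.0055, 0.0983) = 0.0983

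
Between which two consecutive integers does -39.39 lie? -40 and -39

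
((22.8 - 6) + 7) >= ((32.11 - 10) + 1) True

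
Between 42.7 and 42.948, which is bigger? 42.948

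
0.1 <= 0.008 False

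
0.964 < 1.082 True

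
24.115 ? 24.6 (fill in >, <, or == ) <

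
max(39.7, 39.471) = 39.7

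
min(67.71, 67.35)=67.35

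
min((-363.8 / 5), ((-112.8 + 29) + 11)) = -72.8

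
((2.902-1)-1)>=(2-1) False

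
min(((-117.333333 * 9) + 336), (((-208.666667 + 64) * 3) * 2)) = -868.000002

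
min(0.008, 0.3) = 0.008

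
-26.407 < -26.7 False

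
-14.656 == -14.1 False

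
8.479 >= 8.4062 True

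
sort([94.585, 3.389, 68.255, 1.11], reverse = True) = [94.585, 68.255, 3.389, 1.11]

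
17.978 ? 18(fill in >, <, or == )<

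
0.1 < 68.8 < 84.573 True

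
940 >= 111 True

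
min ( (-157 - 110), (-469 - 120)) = -589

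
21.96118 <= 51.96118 True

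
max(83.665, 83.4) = 83.665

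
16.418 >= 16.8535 False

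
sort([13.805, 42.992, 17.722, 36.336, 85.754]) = [13.805, 17.722, 36.336, 42.992, 85.754]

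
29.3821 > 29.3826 False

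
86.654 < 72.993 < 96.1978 False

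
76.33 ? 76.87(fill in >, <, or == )<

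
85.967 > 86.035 False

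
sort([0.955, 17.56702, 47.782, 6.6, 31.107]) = [0.955, 6.6, 17.56702, 31.107, 47.782]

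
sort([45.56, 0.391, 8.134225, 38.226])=[0.391, 8.134225, 38.226, 45.56]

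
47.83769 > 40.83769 True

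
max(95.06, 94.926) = 95.06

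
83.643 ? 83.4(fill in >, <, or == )>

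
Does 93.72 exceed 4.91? Yes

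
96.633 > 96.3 True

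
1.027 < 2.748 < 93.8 True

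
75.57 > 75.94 False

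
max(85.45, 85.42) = 85.45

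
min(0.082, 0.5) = 0.082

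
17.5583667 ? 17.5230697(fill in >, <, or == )>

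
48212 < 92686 True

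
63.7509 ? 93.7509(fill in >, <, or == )<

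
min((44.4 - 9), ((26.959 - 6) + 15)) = 35.4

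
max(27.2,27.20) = 27.20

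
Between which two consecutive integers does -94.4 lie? -95 and -94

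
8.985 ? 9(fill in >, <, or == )<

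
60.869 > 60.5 True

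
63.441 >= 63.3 True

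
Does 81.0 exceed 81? No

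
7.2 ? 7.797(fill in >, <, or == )<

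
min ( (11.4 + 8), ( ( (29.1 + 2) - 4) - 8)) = 19.1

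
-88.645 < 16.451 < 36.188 True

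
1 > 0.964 True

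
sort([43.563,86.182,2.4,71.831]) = [2.4,43.563,71.831,86.182]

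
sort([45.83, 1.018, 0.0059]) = [0.0059, 1.018, 45.83]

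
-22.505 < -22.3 True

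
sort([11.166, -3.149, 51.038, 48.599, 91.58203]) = [-3.149, 11.166, 48.599, 51.038, 91.58203]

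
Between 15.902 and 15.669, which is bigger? 15.902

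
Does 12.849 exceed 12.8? Yes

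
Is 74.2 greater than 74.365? No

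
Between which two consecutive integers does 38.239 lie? 38 and 39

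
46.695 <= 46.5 False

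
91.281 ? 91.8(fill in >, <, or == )<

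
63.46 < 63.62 True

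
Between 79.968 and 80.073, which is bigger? 80.073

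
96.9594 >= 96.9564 True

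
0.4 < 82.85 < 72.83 False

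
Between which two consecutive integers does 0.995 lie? 0 and 1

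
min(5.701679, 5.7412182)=5.701679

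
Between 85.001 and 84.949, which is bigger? 85.001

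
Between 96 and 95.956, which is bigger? 96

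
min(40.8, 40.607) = 40.607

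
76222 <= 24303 False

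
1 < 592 True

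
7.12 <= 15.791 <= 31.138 True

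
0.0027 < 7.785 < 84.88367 True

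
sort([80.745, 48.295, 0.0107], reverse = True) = [80.745, 48.295, 0.0107]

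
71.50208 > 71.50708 False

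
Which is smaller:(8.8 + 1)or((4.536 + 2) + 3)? ((4.536 + 2) + 3)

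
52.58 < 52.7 True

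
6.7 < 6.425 False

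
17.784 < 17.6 False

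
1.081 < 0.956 False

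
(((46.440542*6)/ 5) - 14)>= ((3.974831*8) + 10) False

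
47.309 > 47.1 True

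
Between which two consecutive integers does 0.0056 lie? 0 and 1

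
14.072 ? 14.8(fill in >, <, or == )<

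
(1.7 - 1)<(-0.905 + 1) False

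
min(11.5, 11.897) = 11.5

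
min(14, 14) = 14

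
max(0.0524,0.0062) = 0.0524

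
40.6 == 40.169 False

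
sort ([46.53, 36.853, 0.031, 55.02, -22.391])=[-22.391, 0.031, 36.853, 46.53, 55.02]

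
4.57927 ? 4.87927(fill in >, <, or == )<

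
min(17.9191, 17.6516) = 17.6516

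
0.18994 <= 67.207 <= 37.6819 False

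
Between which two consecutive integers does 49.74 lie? 49 and 50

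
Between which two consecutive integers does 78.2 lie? 78 and 79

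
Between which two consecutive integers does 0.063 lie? 0 and 1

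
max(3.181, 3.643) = 3.643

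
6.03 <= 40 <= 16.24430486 False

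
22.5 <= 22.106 False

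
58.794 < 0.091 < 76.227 False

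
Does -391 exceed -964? Yes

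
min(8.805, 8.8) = 8.8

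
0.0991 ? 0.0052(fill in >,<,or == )>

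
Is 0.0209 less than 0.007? No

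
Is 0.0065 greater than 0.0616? No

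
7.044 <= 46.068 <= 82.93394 True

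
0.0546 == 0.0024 False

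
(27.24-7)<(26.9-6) True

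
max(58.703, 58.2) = 58.703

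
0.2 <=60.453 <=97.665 True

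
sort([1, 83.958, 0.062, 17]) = [0.062, 1, 17, 83.958]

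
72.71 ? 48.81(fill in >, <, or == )>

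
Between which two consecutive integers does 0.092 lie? 0 and 1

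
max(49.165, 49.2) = 49.2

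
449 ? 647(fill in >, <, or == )<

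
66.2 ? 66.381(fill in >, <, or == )<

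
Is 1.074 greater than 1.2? No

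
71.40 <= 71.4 True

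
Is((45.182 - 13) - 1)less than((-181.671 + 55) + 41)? No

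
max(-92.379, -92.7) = -92.379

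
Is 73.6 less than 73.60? No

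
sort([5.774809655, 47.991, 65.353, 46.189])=[5.774809655, 46.189, 47.991, 65.353]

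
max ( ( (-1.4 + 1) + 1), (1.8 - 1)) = 0.8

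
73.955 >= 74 False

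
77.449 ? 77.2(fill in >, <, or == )>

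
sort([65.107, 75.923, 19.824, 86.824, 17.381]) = [17.381, 19.824, 65.107, 75.923, 86.824]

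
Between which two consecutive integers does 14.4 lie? 14 and 15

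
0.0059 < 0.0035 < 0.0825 False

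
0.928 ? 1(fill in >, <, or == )<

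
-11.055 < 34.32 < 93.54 True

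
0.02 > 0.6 False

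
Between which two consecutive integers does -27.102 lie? -28 and -27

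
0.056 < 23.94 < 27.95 True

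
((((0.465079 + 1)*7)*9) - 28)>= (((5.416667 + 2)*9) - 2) False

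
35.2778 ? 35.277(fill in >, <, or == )>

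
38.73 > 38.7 True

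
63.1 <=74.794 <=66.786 False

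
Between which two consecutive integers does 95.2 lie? 95 and 96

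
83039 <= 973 False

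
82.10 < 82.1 False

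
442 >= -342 True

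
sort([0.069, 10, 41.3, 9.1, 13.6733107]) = [0.069, 9.1, 10, 13.6733107, 41.3]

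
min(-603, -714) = -714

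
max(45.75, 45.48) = 45.75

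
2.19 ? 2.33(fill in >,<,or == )<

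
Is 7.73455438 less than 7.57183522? No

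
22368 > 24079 False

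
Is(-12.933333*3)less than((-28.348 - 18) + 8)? Yes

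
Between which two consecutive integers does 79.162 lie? 79 and 80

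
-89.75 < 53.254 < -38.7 False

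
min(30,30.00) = 30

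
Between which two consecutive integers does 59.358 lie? 59 and 60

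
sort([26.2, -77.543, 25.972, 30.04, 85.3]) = [-77.543, 25.972, 26.2, 30.04, 85.3]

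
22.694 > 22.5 True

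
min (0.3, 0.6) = 0.3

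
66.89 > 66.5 True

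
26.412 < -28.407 False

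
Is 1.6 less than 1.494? No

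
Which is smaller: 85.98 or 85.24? 85.24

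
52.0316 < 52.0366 True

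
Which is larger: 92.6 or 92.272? 92.6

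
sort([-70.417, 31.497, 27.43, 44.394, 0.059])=[-70.417, 0.059, 27.43, 31.497, 44.394]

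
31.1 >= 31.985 False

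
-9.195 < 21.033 True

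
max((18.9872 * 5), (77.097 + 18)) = 95.097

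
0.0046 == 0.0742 False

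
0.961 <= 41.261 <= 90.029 True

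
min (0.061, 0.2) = 0.061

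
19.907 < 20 True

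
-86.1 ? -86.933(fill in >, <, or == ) >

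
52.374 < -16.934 False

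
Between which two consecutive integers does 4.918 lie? 4 and 5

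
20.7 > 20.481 True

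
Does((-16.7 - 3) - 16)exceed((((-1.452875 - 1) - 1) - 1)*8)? No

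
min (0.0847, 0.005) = 0.005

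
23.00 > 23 False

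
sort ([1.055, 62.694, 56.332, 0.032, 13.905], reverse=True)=[62.694, 56.332, 13.905, 1.055, 0.032]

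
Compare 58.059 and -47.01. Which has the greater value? 58.059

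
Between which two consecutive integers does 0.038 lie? 0 and 1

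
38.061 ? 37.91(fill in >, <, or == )>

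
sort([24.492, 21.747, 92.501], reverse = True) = [92.501, 24.492, 21.747]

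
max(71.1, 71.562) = 71.562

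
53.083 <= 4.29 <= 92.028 False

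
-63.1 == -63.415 False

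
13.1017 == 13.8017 False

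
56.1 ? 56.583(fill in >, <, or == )<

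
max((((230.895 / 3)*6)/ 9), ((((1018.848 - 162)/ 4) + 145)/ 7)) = 51.316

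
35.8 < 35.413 False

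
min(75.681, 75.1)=75.1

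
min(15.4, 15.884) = 15.4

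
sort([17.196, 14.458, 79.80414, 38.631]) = [14.458, 17.196, 38.631, 79.80414]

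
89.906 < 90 True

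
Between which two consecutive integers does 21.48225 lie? 21 and 22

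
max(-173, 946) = 946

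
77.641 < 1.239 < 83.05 False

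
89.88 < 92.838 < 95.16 True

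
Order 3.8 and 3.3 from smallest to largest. 3.3, 3.8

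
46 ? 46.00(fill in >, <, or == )==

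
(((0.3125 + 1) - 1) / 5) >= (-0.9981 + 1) True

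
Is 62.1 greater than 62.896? No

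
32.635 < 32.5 False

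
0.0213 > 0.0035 True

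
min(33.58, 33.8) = 33.58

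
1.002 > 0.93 True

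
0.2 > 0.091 True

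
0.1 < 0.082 False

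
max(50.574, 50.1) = 50.574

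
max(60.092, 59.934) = 60.092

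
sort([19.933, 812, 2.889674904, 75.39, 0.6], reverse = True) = [812, 75.39, 19.933, 2.889674904, 0.6]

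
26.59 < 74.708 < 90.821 True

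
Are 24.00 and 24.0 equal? Yes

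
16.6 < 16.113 False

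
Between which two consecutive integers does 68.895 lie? 68 and 69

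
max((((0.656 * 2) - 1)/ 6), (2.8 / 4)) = 0.7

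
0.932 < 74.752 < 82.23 True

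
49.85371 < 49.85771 True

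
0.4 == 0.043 False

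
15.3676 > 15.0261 True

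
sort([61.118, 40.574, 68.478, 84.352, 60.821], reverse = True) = [84.352, 68.478, 61.118, 60.821, 40.574]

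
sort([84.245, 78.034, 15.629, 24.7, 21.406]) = [15.629, 21.406, 24.7, 78.034, 84.245]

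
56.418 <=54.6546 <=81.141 False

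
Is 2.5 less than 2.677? Yes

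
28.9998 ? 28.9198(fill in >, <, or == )>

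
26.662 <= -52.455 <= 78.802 False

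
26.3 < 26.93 True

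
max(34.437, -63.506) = 34.437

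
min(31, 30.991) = 30.991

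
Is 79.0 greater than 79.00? No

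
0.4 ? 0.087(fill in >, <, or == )>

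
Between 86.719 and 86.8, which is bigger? 86.8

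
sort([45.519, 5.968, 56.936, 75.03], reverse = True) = [75.03, 56.936, 45.519, 5.968]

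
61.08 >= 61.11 False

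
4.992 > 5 False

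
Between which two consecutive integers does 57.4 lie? 57 and 58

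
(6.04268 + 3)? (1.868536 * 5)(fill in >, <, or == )<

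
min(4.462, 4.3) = 4.3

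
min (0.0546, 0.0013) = 0.0013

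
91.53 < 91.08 False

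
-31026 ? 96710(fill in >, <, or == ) <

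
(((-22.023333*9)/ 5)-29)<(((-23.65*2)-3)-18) True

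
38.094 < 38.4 True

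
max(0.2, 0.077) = 0.2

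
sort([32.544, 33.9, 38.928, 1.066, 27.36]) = [1.066, 27.36, 32.544, 33.9, 38.928]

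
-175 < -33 True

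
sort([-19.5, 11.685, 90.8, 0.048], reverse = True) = [90.8, 11.685, 0.048, -19.5]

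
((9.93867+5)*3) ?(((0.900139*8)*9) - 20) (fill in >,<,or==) >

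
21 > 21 False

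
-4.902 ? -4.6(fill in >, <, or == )<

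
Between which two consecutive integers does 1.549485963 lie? 1 and 2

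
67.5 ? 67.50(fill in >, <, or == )==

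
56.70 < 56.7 False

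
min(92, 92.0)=92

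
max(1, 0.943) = 1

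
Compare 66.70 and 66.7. They are equal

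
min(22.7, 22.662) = 22.662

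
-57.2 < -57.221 False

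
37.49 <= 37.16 False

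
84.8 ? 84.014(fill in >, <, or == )>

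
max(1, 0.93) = 1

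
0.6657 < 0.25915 False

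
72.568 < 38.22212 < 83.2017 False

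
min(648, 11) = 11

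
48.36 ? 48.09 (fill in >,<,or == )>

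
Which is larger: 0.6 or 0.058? 0.6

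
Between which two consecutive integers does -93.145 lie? -94 and -93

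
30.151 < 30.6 True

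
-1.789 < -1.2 True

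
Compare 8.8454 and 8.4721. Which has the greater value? 8.8454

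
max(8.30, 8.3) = 8.3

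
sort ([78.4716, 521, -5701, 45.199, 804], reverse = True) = [804, 521, 78.4716, 45.199, -5701]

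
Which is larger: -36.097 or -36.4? -36.097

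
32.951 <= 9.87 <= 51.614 False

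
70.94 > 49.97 True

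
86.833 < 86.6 False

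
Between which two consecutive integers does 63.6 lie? 63 and 64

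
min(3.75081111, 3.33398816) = 3.33398816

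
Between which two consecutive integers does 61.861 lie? 61 and 62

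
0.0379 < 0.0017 False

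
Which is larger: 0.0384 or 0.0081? 0.0384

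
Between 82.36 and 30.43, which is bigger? 82.36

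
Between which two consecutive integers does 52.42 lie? 52 and 53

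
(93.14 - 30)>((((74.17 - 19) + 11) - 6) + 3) False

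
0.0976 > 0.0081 True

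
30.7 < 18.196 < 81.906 False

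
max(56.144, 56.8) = 56.8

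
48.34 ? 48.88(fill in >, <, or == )<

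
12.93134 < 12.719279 False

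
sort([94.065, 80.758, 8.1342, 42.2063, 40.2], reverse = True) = [94.065, 80.758, 42.2063, 40.2, 8.1342]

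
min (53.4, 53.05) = 53.05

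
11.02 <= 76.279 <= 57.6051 False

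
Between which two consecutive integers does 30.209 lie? 30 and 31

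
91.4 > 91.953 False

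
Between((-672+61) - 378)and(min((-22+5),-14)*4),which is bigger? (min((-22+5),-14)*4)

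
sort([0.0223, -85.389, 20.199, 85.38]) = [-85.389, 0.0223, 20.199, 85.38]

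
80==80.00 True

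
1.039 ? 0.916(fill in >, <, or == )>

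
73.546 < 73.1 False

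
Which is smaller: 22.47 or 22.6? 22.47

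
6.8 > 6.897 False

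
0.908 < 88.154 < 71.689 False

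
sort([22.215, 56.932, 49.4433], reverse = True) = [56.932, 49.4433, 22.215]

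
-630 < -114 True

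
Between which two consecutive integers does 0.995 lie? 0 and 1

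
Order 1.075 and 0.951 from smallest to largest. 0.951, 1.075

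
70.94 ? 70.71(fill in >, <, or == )>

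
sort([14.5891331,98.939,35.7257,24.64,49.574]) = [14.5891331,24.64,35.7257,49.574,98.939]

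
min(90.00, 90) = 90.00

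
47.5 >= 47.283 True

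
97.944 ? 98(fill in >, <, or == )<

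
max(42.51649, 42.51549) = 42.51649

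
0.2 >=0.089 True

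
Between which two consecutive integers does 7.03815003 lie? 7 and 8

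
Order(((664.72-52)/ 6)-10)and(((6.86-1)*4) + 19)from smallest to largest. (((6.86-1)*4) + 19), (((664.72-52)/ 6)-10)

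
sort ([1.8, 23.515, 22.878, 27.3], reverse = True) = [27.3, 23.515, 22.878, 1.8]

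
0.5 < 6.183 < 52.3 True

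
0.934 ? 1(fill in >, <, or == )<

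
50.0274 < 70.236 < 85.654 True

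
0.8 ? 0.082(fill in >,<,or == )>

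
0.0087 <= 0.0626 True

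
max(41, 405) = 405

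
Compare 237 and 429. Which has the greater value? 429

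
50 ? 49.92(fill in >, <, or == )>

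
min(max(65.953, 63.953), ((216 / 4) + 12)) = 65.953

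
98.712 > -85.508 True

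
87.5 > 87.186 True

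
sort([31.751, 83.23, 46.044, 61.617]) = [31.751, 46.044, 61.617, 83.23]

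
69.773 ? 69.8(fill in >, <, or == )<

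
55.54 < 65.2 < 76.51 True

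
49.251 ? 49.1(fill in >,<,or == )>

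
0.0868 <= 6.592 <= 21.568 True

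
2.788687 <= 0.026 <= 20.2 False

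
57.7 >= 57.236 True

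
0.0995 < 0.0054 False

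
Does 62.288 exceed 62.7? No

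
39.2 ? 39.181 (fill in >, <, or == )>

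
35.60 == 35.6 True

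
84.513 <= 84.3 False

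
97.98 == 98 False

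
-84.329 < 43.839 True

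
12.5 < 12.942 True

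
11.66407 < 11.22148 False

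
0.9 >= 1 False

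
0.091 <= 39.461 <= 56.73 True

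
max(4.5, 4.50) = 4.50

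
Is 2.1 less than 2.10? No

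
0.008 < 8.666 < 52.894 True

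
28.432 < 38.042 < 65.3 True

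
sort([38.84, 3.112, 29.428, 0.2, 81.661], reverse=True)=[81.661, 38.84, 29.428, 3.112, 0.2]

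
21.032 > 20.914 True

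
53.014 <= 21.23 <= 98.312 False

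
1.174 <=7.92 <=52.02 True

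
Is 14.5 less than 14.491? No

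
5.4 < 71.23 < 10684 True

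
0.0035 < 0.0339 True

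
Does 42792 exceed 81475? No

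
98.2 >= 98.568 False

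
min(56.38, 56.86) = 56.38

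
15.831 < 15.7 False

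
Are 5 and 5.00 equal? Yes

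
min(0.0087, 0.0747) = 0.0087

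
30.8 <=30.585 False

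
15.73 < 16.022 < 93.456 True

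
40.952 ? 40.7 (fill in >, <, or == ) >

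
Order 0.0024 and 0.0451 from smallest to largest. 0.0024, 0.0451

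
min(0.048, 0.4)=0.048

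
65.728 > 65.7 True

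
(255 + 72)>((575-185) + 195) False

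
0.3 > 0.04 True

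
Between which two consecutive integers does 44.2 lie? 44 and 45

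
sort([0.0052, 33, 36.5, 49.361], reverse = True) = [49.361, 36.5, 33, 0.0052]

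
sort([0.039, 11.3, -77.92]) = [-77.92, 0.039, 11.3]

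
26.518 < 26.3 False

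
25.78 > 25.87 False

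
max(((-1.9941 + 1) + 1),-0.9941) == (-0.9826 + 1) False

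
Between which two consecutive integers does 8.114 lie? 8 and 9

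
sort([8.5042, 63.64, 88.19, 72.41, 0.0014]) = [0.0014, 8.5042, 63.64, 72.41, 88.19]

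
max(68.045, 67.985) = 68.045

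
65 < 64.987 False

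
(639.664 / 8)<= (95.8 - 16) False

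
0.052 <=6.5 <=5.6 False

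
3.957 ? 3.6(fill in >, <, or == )>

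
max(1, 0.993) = 1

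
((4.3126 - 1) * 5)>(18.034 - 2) True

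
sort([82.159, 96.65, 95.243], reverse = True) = [96.65, 95.243, 82.159]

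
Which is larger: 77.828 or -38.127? 77.828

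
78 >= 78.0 True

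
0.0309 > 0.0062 True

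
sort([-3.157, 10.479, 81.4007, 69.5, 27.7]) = [-3.157, 10.479, 27.7, 69.5, 81.4007]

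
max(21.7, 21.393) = 21.7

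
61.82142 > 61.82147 False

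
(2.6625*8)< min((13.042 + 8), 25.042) False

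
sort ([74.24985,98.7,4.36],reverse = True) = [98.7,74.24985,4.36]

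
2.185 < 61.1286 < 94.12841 True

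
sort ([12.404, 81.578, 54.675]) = [12.404, 54.675, 81.578]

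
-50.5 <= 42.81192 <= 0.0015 False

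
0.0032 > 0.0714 False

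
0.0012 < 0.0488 True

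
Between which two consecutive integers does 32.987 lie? 32 and 33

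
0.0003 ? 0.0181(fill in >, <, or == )<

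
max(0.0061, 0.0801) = 0.0801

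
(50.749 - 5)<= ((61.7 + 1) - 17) False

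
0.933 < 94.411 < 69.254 False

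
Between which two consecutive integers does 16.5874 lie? 16 and 17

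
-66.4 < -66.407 False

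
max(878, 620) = 878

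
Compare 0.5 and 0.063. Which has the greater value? 0.5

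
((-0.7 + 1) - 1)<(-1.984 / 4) True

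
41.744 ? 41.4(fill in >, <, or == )>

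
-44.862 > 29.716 False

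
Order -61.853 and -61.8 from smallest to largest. -61.853,-61.8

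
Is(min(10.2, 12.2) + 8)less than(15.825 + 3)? Yes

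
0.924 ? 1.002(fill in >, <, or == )<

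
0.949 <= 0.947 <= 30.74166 False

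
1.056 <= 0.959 False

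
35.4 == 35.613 False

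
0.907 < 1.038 True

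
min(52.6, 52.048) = 52.048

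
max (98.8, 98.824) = 98.824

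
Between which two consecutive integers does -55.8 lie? -56 and -55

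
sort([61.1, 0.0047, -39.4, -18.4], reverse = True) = [61.1, 0.0047, -18.4, -39.4]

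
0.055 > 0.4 False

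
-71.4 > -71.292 False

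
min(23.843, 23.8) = 23.8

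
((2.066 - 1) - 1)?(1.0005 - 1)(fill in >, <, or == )>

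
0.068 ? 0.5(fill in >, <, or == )<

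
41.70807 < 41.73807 True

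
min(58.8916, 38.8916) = 38.8916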